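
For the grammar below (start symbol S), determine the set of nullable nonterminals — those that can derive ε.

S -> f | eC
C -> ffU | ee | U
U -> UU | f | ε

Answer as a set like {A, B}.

{C, U}

Directly nullable (have an ε-rule): {U}.
C is nullable via C -> U (every symbol on the right is already known nullable).
Not nullable: S — each has a terminal in every rule's right-hand side or depends on a non-nullable symbol.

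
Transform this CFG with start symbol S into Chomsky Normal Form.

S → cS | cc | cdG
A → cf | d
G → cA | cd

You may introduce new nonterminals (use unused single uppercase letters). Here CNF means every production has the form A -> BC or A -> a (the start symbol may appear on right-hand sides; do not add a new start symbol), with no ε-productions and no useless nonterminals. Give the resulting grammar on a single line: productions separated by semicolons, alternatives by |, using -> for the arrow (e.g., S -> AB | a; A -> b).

No ε-productions.
No unit productions to eliminate.
TERM: introduce B -> c, D -> d, C -> f and substitute in every rule of length ≥2.
BIN: S -> BDG becomes S -> BE, E -> DG.

S -> BB | BE | BS; A -> d | BC; B -> c; C -> f; D -> d; E -> DG; G -> BA | BD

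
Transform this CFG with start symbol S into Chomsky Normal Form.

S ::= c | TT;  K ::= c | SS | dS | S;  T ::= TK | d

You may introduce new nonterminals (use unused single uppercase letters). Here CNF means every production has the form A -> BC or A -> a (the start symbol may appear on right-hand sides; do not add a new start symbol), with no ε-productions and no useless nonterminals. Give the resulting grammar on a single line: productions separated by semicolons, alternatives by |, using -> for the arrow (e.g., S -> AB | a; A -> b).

S -> c | TT; A -> d; K -> c | AS | SS | TT; T -> d | TK

No ε-productions.
After unit-elimination: S -> c | TT; K -> c | SS | TT | dS; T -> d | TK.
TERM: introduce A -> d and substitute in every rule of length ≥2.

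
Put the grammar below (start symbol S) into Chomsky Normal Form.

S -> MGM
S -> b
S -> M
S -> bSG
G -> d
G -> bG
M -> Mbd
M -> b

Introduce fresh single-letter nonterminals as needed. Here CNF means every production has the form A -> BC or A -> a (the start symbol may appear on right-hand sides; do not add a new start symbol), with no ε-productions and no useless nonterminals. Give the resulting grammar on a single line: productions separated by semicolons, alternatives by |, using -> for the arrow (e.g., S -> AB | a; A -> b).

No ε-productions.
After unit-elimination: S -> b | MGM | Mbd | bSG; G -> d | bG; M -> b | Mbd.
TERM: introduce A -> b, B -> d and substitute in every rule of length ≥2.
BIN: M -> MAB becomes M -> MC, C -> AB; S -> ASG becomes S -> AD, D -> SG; S -> MAB becomes S -> ME, E -> AB; S -> MGM becomes S -> MF, F -> GM.

S -> b | AD | ME | MF; A -> b; B -> d; C -> AB; D -> SG; E -> AB; F -> GM; G -> d | AG; M -> b | MC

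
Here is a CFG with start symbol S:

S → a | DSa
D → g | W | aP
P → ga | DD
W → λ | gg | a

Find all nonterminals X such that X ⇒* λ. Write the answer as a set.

{D, P, W}

Directly nullable (have an ε-rule): {W}.
D is nullable via D -> W (every symbol on the right is already known nullable).
P is nullable via P -> DD (every symbol on the right is already known nullable).
Not nullable: S — each has a terminal in every rule's right-hand side or depends on a non-nullable symbol.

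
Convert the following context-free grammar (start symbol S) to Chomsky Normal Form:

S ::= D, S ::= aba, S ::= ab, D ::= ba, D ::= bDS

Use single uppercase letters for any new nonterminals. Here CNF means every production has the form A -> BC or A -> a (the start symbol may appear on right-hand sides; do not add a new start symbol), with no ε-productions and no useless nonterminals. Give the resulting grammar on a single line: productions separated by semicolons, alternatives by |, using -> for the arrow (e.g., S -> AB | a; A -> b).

S -> AB | AE | BA | BF; A -> b; B -> a; C -> DS; D -> AB | AC; E -> DS; F -> AB

No ε-productions.
After unit-elimination: S -> ab | ba | aba | bDS; D -> ba | bDS.
TERM: introduce B -> a, A -> b and substitute in every rule of length ≥2.
BIN: D -> ADS becomes D -> AC, C -> DS; S -> ADS becomes S -> AE, E -> DS; S -> BAB becomes S -> BF, F -> AB.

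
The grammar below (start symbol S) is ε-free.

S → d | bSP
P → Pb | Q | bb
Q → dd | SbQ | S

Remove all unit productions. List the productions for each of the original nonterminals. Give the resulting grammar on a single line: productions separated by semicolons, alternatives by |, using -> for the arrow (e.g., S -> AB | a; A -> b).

Unit productions: P->Q, Q->S.
Unit pairs (A ⇒* B via units): (P,Q), (P,S), (Q,S).
S: inherits non-unit rules of {S} → bSP | d.
P: inherits non-unit rules of {P, Q, S} → Pb | SbQ | bSP | bb | d | dd.
Q: inherits non-unit rules of {Q, S} → SbQ | bSP | d | dd.

S -> d | bSP; P -> d | Pb | bb | dd | SbQ | bSP; Q -> d | dd | SbQ | bSP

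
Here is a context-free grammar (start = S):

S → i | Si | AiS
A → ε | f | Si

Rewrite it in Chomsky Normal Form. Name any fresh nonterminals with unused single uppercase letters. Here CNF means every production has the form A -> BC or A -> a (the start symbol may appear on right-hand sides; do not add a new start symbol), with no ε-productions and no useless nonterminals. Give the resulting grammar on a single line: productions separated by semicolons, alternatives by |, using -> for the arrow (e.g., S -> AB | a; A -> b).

Nullable: {A}; after ε-elimination: S -> i | Si | iS | AiS; A -> f | Si.
No unit productions to eliminate.
TERM: introduce B -> i and substitute in every rule of length ≥2.
BIN: S -> ABS becomes S -> AC, C -> BS.

S -> i | AC | BS | SB; A -> f | SB; B -> i; C -> BS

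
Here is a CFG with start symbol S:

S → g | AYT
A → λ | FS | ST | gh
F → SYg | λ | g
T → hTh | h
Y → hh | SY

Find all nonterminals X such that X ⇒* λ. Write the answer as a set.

Directly nullable (have an ε-rule): {A, F}.
Not nullable: S, T, Y — each has a terminal in every rule's right-hand side or depends on a non-nullable symbol.

{A, F}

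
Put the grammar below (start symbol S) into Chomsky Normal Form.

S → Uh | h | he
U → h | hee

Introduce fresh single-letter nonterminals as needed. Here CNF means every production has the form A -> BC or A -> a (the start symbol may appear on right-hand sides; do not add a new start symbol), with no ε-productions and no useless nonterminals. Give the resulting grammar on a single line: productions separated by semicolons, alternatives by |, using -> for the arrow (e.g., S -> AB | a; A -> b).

No ε-productions.
No unit productions to eliminate.
TERM: introduce B -> e, A -> h and substitute in every rule of length ≥2.
BIN: U -> ABB becomes U -> AC, C -> BB.

S -> h | AB | UA; A -> h; B -> e; C -> BB; U -> h | AC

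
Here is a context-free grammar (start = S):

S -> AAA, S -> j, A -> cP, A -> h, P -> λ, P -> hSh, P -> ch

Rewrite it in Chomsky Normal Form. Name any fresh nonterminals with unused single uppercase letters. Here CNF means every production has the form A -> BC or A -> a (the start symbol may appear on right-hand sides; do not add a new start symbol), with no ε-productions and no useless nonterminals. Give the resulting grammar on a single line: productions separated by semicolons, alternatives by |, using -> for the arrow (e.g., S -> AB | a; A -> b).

S -> j | AE; A -> c | h | BP; B -> c; C -> h; D -> SC; E -> AA; P -> BC | CD

Nullable: {P}; after ε-elimination: S -> j | AAA; A -> c | h | cP; P -> ch | hSh.
No unit productions to eliminate.
TERM: introduce B -> c, C -> h and substitute in every rule of length ≥2.
BIN: P -> CSC becomes P -> CD, D -> SC; S -> AAA becomes S -> AE, E -> AA.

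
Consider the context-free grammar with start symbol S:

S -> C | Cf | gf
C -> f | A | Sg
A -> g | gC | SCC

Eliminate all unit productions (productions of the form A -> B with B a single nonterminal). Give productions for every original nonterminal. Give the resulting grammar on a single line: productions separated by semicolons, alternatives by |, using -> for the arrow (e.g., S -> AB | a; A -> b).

S -> f | g | Cf | Sg | gC | gf | SCC; A -> g | gC | SCC; C -> f | g | Sg | gC | SCC

Unit productions: C->A, S->C.
Unit pairs (A ⇒* B via units): (C,A), (S,A), (S,C).
S: inherits non-unit rules of {A, C, S} → Cf | SCC | Sg | f | g | gC | gf.
A: inherits non-unit rules of {A} → SCC | g | gC.
C: inherits non-unit rules of {A, C} → SCC | Sg | f | g | gC.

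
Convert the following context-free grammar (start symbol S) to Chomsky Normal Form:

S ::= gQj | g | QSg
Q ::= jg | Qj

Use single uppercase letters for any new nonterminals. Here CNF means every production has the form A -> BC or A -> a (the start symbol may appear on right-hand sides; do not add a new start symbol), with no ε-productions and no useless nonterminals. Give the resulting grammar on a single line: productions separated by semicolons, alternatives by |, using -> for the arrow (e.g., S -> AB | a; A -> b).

S -> g | BC | QD; A -> j; B -> g; C -> QA; D -> SB; Q -> AB | QA

No ε-productions.
No unit productions to eliminate.
TERM: introduce B -> g, A -> j and substitute in every rule of length ≥2.
BIN: S -> BQA becomes S -> BC, C -> QA; S -> QSB becomes S -> QD, D -> SB.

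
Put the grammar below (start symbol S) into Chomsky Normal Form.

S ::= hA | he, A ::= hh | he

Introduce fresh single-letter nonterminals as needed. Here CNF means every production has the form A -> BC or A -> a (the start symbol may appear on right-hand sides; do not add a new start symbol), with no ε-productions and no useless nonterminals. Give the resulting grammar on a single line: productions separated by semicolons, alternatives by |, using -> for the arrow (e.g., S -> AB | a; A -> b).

S -> BA | BC; A -> BB | BC; B -> h; C -> e

No ε-productions.
No unit productions to eliminate.
TERM: introduce C -> e, B -> h and substitute in every rule of length ≥2.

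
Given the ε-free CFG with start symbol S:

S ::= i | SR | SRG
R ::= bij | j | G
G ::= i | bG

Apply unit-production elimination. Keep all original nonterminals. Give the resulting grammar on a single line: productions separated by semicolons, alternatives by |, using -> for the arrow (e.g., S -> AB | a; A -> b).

Unit productions: R->G.
Unit pairs (A ⇒* B via units): (R,G).
S: inherits non-unit rules of {S} → SR | SRG | i.
G: inherits non-unit rules of {G} → bG | i.
R: inherits non-unit rules of {G, R} → bG | bij | i | j.

S -> i | SR | SRG; G -> i | bG; R -> i | j | bG | bij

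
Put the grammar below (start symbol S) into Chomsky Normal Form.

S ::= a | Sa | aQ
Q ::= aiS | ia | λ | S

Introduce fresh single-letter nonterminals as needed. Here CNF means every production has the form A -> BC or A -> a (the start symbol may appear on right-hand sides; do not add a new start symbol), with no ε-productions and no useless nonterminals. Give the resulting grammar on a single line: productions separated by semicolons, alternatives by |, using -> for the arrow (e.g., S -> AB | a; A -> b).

S -> a | AQ | SA; A -> a; B -> i; C -> BS; Q -> a | AC | AQ | BA | SA

Nullable: {Q}; after ε-elimination: S -> a | Sa | aQ; Q -> S | ia | aiS.
After unit-elimination: S -> a | Sa | aQ; Q -> a | Sa | aQ | ia | aiS.
TERM: introduce A -> a, B -> i and substitute in every rule of length ≥2.
BIN: Q -> ABS becomes Q -> AC, C -> BS.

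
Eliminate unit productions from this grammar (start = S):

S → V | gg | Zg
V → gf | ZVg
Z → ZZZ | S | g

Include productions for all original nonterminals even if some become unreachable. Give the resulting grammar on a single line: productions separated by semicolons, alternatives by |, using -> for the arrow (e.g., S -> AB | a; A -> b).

Unit productions: S->V, Z->S.
Unit pairs (A ⇒* B via units): (S,V), (Z,S), (Z,V).
S: inherits non-unit rules of {S, V} → ZVg | Zg | gf | gg.
V: inherits non-unit rules of {V} → ZVg | gf.
Z: inherits non-unit rules of {S, V, Z} → ZVg | ZZZ | Zg | g | gf | gg.

S -> Zg | gf | gg | ZVg; V -> gf | ZVg; Z -> g | Zg | gf | gg | ZVg | ZZZ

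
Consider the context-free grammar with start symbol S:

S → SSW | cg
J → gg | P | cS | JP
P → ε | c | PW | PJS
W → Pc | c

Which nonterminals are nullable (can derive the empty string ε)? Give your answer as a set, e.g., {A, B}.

{J, P}

Directly nullable (have an ε-rule): {P}.
J is nullable via J -> P (every symbol on the right is already known nullable).
Not nullable: S, W — each has a terminal in every rule's right-hand side or depends on a non-nullable symbol.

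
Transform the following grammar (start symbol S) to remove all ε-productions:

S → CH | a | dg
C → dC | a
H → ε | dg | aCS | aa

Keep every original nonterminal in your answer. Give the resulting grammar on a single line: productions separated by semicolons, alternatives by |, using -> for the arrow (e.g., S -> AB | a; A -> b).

S -> C | a | CH | dg; C -> a | dC; H -> aa | dg | aCS

Nullable set: {H}.
S -> CH: H nullable, giving C | CH.
Drop H -> ε.
Unchanged (no nullable symbols): S -> a; S -> dg; C -> a; C -> dC; H -> aCS; H -> aa; H -> dg.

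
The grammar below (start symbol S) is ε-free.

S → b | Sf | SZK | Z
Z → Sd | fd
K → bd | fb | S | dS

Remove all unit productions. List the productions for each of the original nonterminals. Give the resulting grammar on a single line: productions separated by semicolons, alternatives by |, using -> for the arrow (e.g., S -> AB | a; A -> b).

Unit productions: K->S, S->Z.
Unit pairs (A ⇒* B via units): (K,S), (K,Z), (S,Z).
S: inherits non-unit rules of {S, Z} → SZK | Sd | Sf | b | fd.
K: inherits non-unit rules of {K, S, Z} → SZK | Sd | Sf | b | bd | dS | fb | fd.
Z: inherits non-unit rules of {Z} → Sd | fd.

S -> b | Sd | Sf | fd | SZK; K -> b | Sd | Sf | bd | dS | fb | fd | SZK; Z -> Sd | fd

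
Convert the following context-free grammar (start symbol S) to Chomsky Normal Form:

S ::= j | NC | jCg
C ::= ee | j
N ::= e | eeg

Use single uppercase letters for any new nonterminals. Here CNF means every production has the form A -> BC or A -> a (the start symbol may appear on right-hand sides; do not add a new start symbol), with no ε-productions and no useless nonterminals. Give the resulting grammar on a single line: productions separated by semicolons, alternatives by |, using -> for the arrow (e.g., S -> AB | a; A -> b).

No ε-productions.
No unit productions to eliminate.
TERM: introduce A -> e, B -> g, D -> j and substitute in every rule of length ≥2.
BIN: N -> AAB becomes N -> AE, E -> AB; S -> DCB becomes S -> DF, F -> CB.

S -> j | DF | NC; A -> e; B -> g; C -> j | AA; D -> j; E -> AB; F -> CB; N -> e | AE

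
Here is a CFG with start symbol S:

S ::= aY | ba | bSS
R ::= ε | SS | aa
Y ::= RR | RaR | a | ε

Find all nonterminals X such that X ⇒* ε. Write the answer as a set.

{R, Y}

Directly nullable (have an ε-rule): {R, Y}.
Not nullable: S — each has a terminal in every rule's right-hand side or depends on a non-nullable symbol.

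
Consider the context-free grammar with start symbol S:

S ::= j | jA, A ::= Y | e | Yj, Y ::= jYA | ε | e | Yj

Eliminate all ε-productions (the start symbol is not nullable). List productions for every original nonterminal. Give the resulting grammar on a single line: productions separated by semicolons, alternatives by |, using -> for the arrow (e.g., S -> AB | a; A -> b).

S -> j | jA; A -> Y | e | j | Yj; Y -> e | j | Yj | jA | jY | jYA

Nullable set: {A, Y}.
S -> jA: A nullable, giving j | jA.
A -> Y: Y nullable, giving Y.
A -> Yj: Y nullable, giving Yj | j.
Drop Y -> ε.
Y -> Yj: Y nullable, giving Yj | j.
Y -> jYA: Y, A nullable, giving j | jA | jY | jYA.
Unchanged (no nullable symbols): S -> j; A -> e; Y -> e.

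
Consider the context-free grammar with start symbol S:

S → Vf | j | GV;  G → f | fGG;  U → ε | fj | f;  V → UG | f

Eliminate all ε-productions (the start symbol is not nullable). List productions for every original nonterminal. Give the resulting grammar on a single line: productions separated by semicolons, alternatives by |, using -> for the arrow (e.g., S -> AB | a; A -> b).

Nullable set: {U}.
Drop U -> ε.
V -> UG: U nullable, giving G | UG.
Unchanged (no nullable symbols): S -> GV; S -> Vf; S -> j; G -> f; G -> fGG; U -> f; U -> fj; V -> f.

S -> j | GV | Vf; G -> f | fGG; U -> f | fj; V -> G | f | UG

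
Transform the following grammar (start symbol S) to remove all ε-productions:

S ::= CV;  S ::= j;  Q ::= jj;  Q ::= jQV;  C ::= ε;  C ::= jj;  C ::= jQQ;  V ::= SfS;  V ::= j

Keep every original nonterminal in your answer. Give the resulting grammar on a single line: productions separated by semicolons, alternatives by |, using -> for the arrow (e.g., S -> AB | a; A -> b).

S -> V | j | CV; C -> jj | jQQ; Q -> jj | jQV; V -> j | SfS

Nullable set: {C}.
S -> CV: C nullable, giving CV | V.
Drop C -> ε.
Unchanged (no nullable symbols): S -> j; C -> jQQ; C -> jj; Q -> jQV; Q -> jj; V -> SfS; V -> j.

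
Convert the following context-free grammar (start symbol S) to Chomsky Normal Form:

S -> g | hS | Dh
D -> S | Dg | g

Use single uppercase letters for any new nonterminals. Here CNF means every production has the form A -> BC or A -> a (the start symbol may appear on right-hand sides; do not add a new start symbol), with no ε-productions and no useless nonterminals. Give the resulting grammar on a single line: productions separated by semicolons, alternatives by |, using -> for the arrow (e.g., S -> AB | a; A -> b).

No ε-productions.
After unit-elimination: S -> g | Dh | hS; D -> g | Dg | Dh | hS.
TERM: introduce A -> g, B -> h and substitute in every rule of length ≥2.

S -> g | BS | DB; A -> g; B -> h; D -> g | BS | DA | DB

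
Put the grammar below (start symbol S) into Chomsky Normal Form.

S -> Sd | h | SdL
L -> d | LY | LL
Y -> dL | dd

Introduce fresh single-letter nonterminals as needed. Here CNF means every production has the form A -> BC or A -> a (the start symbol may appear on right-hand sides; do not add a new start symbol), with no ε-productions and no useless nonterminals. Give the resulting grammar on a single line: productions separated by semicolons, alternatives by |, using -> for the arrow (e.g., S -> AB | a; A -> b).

No ε-productions.
No unit productions to eliminate.
TERM: introduce A -> d and substitute in every rule of length ≥2.
BIN: S -> SAL becomes S -> SB, B -> AL.

S -> h | SA | SB; A -> d; B -> AL; L -> d | LL | LY; Y -> AA | AL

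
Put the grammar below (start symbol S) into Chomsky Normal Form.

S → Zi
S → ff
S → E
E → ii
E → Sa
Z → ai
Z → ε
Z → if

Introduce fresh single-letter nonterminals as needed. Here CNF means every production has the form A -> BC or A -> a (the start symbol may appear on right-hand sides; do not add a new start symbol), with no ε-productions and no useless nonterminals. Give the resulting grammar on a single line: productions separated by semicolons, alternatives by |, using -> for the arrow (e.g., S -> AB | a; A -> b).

Nullable: {Z}; after ε-elimination: S -> E | i | Zi | ff; E -> Sa | ii; Z -> ai | if.
After unit-elimination: S -> i | Sa | Zi | ff | ii; E -> Sa | ii; Z -> ai | if.
TERM: introduce A -> a, C -> f, B -> i and substitute in every rule of length ≥2.
Drop unreachable/unproductive: E.

S -> i | BB | CC | SA | ZB; A -> a; B -> i; C -> f; Z -> AB | BC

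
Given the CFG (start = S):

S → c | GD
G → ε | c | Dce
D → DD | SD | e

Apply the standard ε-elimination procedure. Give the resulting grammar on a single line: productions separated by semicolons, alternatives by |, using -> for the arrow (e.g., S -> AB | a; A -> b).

Nullable set: {G}.
S -> GD: G nullable, giving D | GD.
Drop G -> ε.
Unchanged (no nullable symbols): S -> c; D -> DD; D -> SD; D -> e; G -> Dce; G -> c.

S -> D | c | GD; D -> e | DD | SD; G -> c | Dce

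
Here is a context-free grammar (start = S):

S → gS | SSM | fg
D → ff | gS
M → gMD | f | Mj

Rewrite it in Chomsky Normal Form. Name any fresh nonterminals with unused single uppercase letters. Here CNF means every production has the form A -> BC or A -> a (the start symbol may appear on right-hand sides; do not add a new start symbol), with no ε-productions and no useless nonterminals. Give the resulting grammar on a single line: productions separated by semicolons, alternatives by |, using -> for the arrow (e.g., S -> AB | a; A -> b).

S -> AB | BS | SF; A -> f; B -> g; C -> j; D -> AA | BS; E -> MD; F -> SM; M -> f | BE | MC

No ε-productions.
No unit productions to eliminate.
TERM: introduce A -> f, B -> g, C -> j and substitute in every rule of length ≥2.
BIN: M -> BMD becomes M -> BE, E -> MD; S -> SSM becomes S -> SF, F -> SM.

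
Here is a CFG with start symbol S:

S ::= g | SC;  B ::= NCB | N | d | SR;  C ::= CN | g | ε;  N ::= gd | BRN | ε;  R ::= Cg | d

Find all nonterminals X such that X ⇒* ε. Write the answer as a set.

Directly nullable (have an ε-rule): {C, N}.
B is nullable via B -> N (every symbol on the right is already known nullable).
Not nullable: R, S — each has a terminal in every rule's right-hand side or depends on a non-nullable symbol.

{B, C, N}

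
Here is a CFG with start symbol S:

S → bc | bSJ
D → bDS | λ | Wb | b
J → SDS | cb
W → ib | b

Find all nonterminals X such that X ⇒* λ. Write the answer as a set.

Directly nullable (have an ε-rule): {D}.
Not nullable: J, S, W — each has a terminal in every rule's right-hand side or depends on a non-nullable symbol.

{D}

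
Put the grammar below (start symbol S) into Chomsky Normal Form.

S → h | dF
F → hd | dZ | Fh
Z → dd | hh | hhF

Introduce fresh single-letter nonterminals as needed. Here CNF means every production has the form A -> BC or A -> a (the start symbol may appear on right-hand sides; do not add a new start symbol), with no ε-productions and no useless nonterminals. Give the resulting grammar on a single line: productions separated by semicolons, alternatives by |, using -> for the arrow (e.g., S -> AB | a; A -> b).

S -> h | BF; A -> h; B -> d; C -> AF; F -> AB | BZ | FA; Z -> AA | AC | BB

No ε-productions.
No unit productions to eliminate.
TERM: introduce B -> d, A -> h and substitute in every rule of length ≥2.
BIN: Z -> AAF becomes Z -> AC, C -> AF.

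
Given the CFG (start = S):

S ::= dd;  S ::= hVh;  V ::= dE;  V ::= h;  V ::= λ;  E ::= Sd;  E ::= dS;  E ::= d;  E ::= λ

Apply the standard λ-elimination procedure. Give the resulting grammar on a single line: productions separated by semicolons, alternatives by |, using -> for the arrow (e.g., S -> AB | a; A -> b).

Nullable set: {E, V}.
S -> hVh: V nullable, giving hVh | hh.
Drop E -> λ.
Drop V -> λ.
V -> dE: E nullable, giving d | dE.
Unchanged (no nullable symbols): S -> dd; E -> Sd; E -> d; E -> dS; V -> h.

S -> dd | hh | hVh; E -> d | Sd | dS; V -> d | h | dE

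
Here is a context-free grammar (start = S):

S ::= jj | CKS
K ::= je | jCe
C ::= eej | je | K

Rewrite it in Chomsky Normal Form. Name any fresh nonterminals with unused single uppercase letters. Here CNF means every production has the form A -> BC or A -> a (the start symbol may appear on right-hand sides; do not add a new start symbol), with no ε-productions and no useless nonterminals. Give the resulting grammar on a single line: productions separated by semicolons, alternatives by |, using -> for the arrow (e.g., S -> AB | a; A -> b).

No ε-productions.
After unit-elimination: S -> jj | CKS; C -> je | eej | jCe; K -> je | jCe.
TERM: introduce A -> e, B -> j and substitute in every rule of length ≥2.
BIN: C -> AAB becomes C -> AD, D -> AB; C -> BCA becomes C -> BE, E -> CA; K -> BCA becomes K -> BF, F -> CA; S -> CKS becomes S -> CG, G -> KS.

S -> BB | CG; A -> e; B -> j; C -> AD | BA | BE; D -> AB; E -> CA; F -> CA; G -> KS; K -> BA | BF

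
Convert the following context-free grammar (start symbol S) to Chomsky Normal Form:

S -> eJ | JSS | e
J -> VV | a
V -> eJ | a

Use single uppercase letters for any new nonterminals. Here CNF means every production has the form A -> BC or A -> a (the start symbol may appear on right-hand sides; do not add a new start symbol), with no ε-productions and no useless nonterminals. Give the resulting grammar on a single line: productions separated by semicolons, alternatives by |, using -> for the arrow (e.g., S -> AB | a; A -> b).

S -> e | AJ | JB; A -> e; B -> SS; J -> a | VV; V -> a | AJ

No ε-productions.
No unit productions to eliminate.
TERM: introduce A -> e and substitute in every rule of length ≥2.
BIN: S -> JSS becomes S -> JB, B -> SS.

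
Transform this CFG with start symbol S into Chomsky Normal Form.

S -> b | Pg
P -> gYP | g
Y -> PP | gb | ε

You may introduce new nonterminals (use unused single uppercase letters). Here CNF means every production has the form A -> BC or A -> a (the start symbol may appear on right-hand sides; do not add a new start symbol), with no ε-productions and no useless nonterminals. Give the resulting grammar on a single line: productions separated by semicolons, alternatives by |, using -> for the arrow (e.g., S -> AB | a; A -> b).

Nullable: {Y}; after ε-elimination: S -> b | Pg; P -> g | gP | gYP; Y -> PP | gb.
No unit productions to eliminate.
TERM: introduce B -> b, A -> g and substitute in every rule of length ≥2.
BIN: P -> AYP becomes P -> AC, C -> YP.

S -> b | PA; A -> g; B -> b; C -> YP; P -> g | AC | AP; Y -> AB | PP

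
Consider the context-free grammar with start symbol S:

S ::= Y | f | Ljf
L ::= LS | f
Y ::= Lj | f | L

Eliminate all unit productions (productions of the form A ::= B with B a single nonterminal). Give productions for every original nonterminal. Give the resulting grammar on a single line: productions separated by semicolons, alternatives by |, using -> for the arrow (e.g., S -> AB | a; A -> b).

S -> f | LS | Lj | Ljf; L -> f | LS; Y -> f | LS | Lj

Unit productions: S->Y, Y->L.
Unit pairs (A ⇒* B via units): (S,L), (S,Y), (Y,L).
S: inherits non-unit rules of {L, S, Y} → LS | Lj | Ljf | f.
L: inherits non-unit rules of {L} → LS | f.
Y: inherits non-unit rules of {L, Y} → LS | Lj | f.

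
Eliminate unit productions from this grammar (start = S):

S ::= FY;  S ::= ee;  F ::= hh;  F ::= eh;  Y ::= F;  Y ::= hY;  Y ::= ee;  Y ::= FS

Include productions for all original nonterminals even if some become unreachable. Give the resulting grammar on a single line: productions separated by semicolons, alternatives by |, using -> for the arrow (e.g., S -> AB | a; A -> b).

S -> FY | ee; F -> eh | hh; Y -> FS | ee | eh | hY | hh

Unit productions: Y->F.
Unit pairs (A ⇒* B via units): (Y,F).
S: inherits non-unit rules of {S} → FY | ee.
F: inherits non-unit rules of {F} → eh | hh.
Y: inherits non-unit rules of {F, Y} → FS | ee | eh | hY | hh.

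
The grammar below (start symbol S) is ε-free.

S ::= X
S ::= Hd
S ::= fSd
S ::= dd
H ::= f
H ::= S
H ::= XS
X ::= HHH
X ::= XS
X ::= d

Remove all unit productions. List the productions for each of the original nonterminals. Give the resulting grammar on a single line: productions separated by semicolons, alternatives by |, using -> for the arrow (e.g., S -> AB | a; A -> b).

Unit productions: H->S, S->X.
Unit pairs (A ⇒* B via units): (H,S), (H,X), (S,X).
S: inherits non-unit rules of {S, X} → HHH | Hd | XS | d | dd | fSd.
H: inherits non-unit rules of {H, S, X} → HHH | Hd | XS | d | dd | f | fSd.
X: inherits non-unit rules of {X} → HHH | XS | d.

S -> d | Hd | XS | dd | HHH | fSd; H -> d | f | Hd | XS | dd | HHH | fSd; X -> d | XS | HHH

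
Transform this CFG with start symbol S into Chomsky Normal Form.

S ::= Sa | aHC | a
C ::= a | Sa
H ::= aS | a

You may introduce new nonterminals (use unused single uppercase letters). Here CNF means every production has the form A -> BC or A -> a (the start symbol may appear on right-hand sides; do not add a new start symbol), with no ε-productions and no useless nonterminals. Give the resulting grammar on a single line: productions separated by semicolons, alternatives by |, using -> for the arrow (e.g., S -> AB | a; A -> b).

No ε-productions.
No unit productions to eliminate.
TERM: introduce A -> a and substitute in every rule of length ≥2.
BIN: S -> AHC becomes S -> AB, B -> HC.

S -> a | AB | SA; A -> a; B -> HC; C -> a | SA; H -> a | AS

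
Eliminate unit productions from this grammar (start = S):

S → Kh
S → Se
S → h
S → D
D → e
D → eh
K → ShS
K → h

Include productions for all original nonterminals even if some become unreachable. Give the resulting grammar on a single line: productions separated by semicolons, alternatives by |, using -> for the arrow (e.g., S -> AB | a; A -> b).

Unit productions: S->D.
Unit pairs (A ⇒* B via units): (S,D).
S: inherits non-unit rules of {D, S} → Kh | Se | e | eh | h.
D: inherits non-unit rules of {D} → e | eh.
K: inherits non-unit rules of {K} → ShS | h.

S -> e | h | Kh | Se | eh; D -> e | eh; K -> h | ShS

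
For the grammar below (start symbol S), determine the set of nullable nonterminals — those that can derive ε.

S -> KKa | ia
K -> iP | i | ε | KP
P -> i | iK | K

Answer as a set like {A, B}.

{K, P}

Directly nullable (have an ε-rule): {K}.
P is nullable via P -> K (every symbol on the right is already known nullable).
Not nullable: S — each has a terminal in every rule's right-hand side or depends on a non-nullable symbol.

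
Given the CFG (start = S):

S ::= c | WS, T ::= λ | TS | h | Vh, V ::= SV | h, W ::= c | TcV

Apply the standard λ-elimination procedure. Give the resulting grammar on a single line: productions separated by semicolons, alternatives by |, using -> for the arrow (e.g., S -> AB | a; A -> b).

Nullable set: {T}.
Drop T -> λ.
T -> TS: T nullable, giving S | TS.
W -> TcV: T nullable, giving TcV | cV.
Unchanged (no nullable symbols): S -> WS; S -> c; T -> Vh; T -> h; V -> SV; V -> h; W -> c.

S -> c | WS; T -> S | h | TS | Vh; V -> h | SV; W -> c | cV | TcV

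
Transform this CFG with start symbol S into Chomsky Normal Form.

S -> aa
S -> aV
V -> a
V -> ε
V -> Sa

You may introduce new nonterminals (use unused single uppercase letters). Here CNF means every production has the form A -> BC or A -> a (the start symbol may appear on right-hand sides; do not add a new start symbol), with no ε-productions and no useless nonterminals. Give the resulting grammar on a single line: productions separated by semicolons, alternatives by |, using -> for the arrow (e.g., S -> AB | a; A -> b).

S -> a | AA | AV; A -> a; V -> a | SA

Nullable: {V}; after ε-elimination: S -> a | aV | aa; V -> a | Sa.
No unit productions to eliminate.
TERM: introduce A -> a and substitute in every rule of length ≥2.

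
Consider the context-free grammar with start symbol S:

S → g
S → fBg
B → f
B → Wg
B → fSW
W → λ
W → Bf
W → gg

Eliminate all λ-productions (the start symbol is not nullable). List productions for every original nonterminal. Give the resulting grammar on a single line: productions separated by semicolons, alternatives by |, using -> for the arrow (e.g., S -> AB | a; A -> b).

S -> g | fBg; B -> f | g | Wg | fS | fSW; W -> Bf | gg

Nullable set: {W}.
B -> Wg: W nullable, giving Wg | g.
B -> fSW: W nullable, giving fS | fSW.
Drop W -> λ.
Unchanged (no nullable symbols): S -> fBg; S -> g; B -> f; W -> Bf; W -> gg.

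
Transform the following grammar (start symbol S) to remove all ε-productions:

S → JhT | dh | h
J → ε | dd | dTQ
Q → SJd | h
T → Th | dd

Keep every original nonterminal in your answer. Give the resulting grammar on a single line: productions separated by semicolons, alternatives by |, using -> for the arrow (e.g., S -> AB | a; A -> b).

Nullable set: {J}.
S -> JhT: J nullable, giving JhT | hT.
Drop J -> ε.
Q -> SJd: J nullable, giving SJd | Sd.
Unchanged (no nullable symbols): S -> dh; S -> h; J -> dTQ; J -> dd; Q -> h; T -> Th; T -> dd.

S -> h | dh | hT | JhT; J -> dd | dTQ; Q -> h | Sd | SJd; T -> Th | dd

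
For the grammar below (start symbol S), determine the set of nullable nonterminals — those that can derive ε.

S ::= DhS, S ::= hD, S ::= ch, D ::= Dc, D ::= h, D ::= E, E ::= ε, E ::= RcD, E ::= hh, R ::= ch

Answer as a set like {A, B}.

Directly nullable (have an ε-rule): {E}.
D is nullable via D -> E (every symbol on the right is already known nullable).
Not nullable: R, S — each has a terminal in every rule's right-hand side or depends on a non-nullable symbol.

{D, E}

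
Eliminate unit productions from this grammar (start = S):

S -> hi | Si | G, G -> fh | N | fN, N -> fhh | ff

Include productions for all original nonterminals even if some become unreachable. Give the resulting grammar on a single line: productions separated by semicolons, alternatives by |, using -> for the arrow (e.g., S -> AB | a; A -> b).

Unit productions: G->N, S->G.
Unit pairs (A ⇒* B via units): (G,N), (S,G), (S,N).
S: inherits non-unit rules of {G, N, S} → Si | fN | ff | fh | fhh | hi.
G: inherits non-unit rules of {G, N} → fN | ff | fh | fhh.
N: inherits non-unit rules of {N} → ff | fhh.

S -> Si | fN | ff | fh | hi | fhh; G -> fN | ff | fh | fhh; N -> ff | fhh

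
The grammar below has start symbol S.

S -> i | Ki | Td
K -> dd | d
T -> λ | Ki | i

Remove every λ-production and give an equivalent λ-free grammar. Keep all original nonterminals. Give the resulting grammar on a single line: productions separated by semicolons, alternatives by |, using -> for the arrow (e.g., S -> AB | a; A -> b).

S -> d | i | Ki | Td; K -> d | dd; T -> i | Ki

Nullable set: {T}.
S -> Td: T nullable, giving Td | d.
Drop T -> λ.
Unchanged (no nullable symbols): S -> Ki; S -> i; K -> d; K -> dd; T -> Ki; T -> i.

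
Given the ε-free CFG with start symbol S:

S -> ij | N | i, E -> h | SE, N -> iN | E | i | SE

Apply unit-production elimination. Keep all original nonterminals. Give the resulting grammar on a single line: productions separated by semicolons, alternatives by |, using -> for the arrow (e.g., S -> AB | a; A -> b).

Unit productions: N->E, S->N.
Unit pairs (A ⇒* B via units): (N,E), (S,E), (S,N).
S: inherits non-unit rules of {E, N, S} → SE | h | i | iN | ij.
E: inherits non-unit rules of {E} → SE | h.
N: inherits non-unit rules of {E, N} → SE | h | i | iN.

S -> h | i | SE | iN | ij; E -> h | SE; N -> h | i | SE | iN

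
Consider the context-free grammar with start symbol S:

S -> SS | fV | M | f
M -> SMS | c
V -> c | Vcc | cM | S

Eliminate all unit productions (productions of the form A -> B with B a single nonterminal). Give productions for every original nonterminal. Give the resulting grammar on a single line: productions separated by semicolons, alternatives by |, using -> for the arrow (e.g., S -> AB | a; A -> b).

S -> c | f | SS | fV | SMS; M -> c | SMS; V -> c | f | SS | cM | fV | SMS | Vcc

Unit productions: S->M, V->S.
Unit pairs (A ⇒* B via units): (S,M), (V,M), (V,S).
S: inherits non-unit rules of {M, S} → SMS | SS | c | f | fV.
M: inherits non-unit rules of {M} → SMS | c.
V: inherits non-unit rules of {M, S, V} → SMS | SS | Vcc | c | cM | f | fV.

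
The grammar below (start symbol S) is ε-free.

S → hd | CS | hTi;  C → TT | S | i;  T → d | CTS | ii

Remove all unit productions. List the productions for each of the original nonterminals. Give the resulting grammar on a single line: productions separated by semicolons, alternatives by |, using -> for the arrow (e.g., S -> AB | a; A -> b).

S -> CS | hd | hTi; C -> i | CS | TT | hd | hTi; T -> d | ii | CTS

Unit productions: C->S.
Unit pairs (A ⇒* B via units): (C,S).
S: inherits non-unit rules of {S} → CS | hTi | hd.
C: inherits non-unit rules of {C, S} → CS | TT | hTi | hd | i.
T: inherits non-unit rules of {T} → CTS | d | ii.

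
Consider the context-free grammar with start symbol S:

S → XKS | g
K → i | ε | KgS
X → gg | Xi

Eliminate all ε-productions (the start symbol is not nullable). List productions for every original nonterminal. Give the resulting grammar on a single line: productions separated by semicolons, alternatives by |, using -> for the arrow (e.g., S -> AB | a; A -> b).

S -> g | XS | XKS; K -> i | gS | KgS; X -> Xi | gg

Nullable set: {K}.
S -> XKS: K nullable, giving XKS | XS.
Drop K -> ε.
K -> KgS: K nullable, giving KgS | gS.
Unchanged (no nullable symbols): S -> g; K -> i; X -> Xi; X -> gg.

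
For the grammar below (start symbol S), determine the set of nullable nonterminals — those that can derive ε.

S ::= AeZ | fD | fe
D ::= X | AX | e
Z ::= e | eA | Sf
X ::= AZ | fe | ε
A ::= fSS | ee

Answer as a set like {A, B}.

{D, X}

Directly nullable (have an ε-rule): {X}.
D is nullable via D -> X (every symbol on the right is already known nullable).
Not nullable: A, S, Z — each has a terminal in every rule's right-hand side or depends on a non-nullable symbol.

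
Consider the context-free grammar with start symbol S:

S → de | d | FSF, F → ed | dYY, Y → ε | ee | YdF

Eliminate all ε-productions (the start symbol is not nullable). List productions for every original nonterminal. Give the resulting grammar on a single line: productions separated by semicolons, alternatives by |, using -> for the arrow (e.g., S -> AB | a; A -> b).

Nullable set: {Y}.
F -> dYY: Y, Y nullable, giving d | dY | dYY.
Drop Y -> ε.
Y -> YdF: Y nullable, giving YdF | dF.
Unchanged (no nullable symbols): S -> FSF; S -> d; S -> de; F -> ed; Y -> ee.

S -> d | de | FSF; F -> d | dY | ed | dYY; Y -> dF | ee | YdF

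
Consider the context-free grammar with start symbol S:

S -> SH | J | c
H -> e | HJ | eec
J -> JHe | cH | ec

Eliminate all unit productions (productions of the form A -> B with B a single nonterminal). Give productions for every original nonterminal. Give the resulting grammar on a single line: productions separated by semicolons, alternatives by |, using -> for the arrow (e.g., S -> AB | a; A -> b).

Unit productions: S->J.
Unit pairs (A ⇒* B via units): (S,J).
S: inherits non-unit rules of {J, S} → JHe | SH | c | cH | ec.
H: inherits non-unit rules of {H} → HJ | e | eec.
J: inherits non-unit rules of {J} → JHe | cH | ec.

S -> c | SH | cH | ec | JHe; H -> e | HJ | eec; J -> cH | ec | JHe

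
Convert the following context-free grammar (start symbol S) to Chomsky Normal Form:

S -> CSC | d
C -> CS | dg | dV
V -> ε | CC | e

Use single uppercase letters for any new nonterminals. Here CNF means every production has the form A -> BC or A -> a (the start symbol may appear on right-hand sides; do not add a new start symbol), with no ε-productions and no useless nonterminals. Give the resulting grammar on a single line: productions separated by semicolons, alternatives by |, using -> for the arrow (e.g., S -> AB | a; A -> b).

S -> d | CD; A -> d; B -> g; C -> d | AB | AV | CS; D -> SC; V -> e | CC

Nullable: {V}; after ε-elimination: S -> d | CSC; C -> d | CS | dV | dg; V -> e | CC.
No unit productions to eliminate.
TERM: introduce A -> d, B -> g and substitute in every rule of length ≥2.
BIN: S -> CSC becomes S -> CD, D -> SC.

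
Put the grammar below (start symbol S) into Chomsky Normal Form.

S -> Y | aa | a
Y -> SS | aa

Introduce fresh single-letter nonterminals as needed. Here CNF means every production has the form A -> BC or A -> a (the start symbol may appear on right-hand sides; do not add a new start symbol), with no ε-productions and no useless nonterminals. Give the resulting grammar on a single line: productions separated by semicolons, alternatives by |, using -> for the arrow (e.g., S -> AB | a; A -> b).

S -> a | AA | SS; A -> a

No ε-productions.
After unit-elimination: S -> a | SS | aa; Y -> SS | aa.
TERM: introduce A -> a and substitute in every rule of length ≥2.
Drop unreachable/unproductive: Y.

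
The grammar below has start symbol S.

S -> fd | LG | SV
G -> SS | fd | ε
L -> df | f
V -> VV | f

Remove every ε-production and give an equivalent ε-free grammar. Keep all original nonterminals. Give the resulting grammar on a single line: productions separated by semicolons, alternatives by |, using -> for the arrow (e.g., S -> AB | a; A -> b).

S -> L | LG | SV | fd; G -> SS | fd; L -> f | df; V -> f | VV

Nullable set: {G}.
S -> LG: G nullable, giving L | LG.
Drop G -> ε.
Unchanged (no nullable symbols): S -> SV; S -> fd; G -> SS; G -> fd; L -> df; L -> f; V -> VV; V -> f.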